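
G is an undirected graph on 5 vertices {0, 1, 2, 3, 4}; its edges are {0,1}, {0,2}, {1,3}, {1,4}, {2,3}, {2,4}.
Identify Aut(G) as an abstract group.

The vertices split by degree into {1, 2} (degree 3) and {0, 3, 4} (degree 2); every edge runs between the two parts, so G is the complete bipartite graph K_{2,3}. Automorphisms preserve the bipartition setwise (since the parts differ in size) and act as S_3 × S_2 within it; |Aut| = 12.

S_3 × S_2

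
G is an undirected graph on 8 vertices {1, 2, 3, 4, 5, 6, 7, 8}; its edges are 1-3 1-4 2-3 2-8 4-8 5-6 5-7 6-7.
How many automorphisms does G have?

G has two connected components, {1, 2, 3, 4, 8} and {5, 6, 7}; each is 2-regular, so G = C_5 ⊔ C_3. The components are non-isomorphic (different sizes), so Aut(G) = Aut(C_5) × Aut(C_3) = D_5 × D_3 of order 10·6 = 60.

60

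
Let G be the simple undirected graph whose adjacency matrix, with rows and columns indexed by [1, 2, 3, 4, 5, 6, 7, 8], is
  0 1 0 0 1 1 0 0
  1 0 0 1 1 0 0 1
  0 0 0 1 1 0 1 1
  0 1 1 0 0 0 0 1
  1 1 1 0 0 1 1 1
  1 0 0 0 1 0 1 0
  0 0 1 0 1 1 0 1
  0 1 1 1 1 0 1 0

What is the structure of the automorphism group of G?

The degree sequence is [3, 4, 4, 3, 6, 3, 4, 5]. Checking the degree-preserving permutations of the vertex set shows that none except the identity preserves every edge, so Aut(G) is trivial.

{e}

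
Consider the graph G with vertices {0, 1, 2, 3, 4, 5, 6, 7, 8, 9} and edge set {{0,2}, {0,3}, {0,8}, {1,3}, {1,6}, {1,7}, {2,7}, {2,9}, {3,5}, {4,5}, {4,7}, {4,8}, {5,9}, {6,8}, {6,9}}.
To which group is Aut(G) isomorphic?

G is 3-regular on 10 vertices with no triangles and no 4-cycles (girth 5): this is the Petersen graph. It is a classical fact that the Petersen graph has automorphism group S_5 (order 120), arising from its description as the Kneser graph K(5,2).

the symmetric group S_5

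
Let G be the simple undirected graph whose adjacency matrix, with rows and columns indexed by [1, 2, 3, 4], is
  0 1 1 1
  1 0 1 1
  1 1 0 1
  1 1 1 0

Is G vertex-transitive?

All 4 vertices are pairwise adjacent: G = K_4. Any permutation of the 4 vertices preserves K_4, so Aut(K_4) = S_4 of order 4! = 24. This group acts transitively on the 4 vertices.

Yes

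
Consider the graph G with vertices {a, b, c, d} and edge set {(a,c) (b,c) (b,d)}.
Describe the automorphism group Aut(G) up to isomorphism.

the cyclic group of order 2

The degree sequence is [1, 2, 2, 1]; the two degree-1 vertices a and d are the ends of a path, so G = P_4. The only nontrivial automorphism of a path is the end-to-end reflection, so Aut(G) ≅ Z_2.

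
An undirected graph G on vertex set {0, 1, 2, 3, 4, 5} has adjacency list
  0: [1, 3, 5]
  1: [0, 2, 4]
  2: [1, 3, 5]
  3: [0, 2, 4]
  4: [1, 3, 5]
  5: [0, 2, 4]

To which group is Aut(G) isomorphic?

G is 3-regular and bipartite with parts {0, 2, 4} and {1, 3, 5} (each part is independent and every cross-pair is an edge), so G = K_{3,3}. Aut(K_{3,3}) is the wreath product S_3 ≀ Z_2: permute within each part, then optionally swap the parts; |Aut| = 2·(3!)² = 72.

S_3 ≀ Z_2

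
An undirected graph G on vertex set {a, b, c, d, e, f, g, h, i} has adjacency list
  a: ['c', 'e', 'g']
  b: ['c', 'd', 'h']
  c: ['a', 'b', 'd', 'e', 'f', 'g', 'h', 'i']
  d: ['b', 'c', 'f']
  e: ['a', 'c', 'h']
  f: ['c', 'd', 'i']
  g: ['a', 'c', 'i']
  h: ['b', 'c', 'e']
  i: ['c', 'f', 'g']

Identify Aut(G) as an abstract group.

Vertex c is the unique vertex of degree 8; the remaining 8 vertices each have degree 3 and induce a cycle, so G is the wheel on 9 vertices with hub c. Every automorphism fixes the hub and acts on the rim 8-cycle, so Aut(G) ≅ Aut(C_8) = D_8 of order 16.

D_8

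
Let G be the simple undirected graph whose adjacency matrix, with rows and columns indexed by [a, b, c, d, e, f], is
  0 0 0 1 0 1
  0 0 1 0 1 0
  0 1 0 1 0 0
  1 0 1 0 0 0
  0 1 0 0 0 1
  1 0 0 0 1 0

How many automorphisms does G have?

G is 2-regular and connected on 6 vertices, i.e. the cycle C_6. C_6 has 6 rotations and 6 reflections, so Aut(C_6) ≅ D_6 of order 12.

12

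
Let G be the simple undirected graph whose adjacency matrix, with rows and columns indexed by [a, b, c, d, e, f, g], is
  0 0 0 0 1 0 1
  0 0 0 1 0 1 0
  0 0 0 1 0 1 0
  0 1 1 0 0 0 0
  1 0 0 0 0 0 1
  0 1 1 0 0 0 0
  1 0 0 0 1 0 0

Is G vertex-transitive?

No

G has two connected components, {b, c, d, f} and {a, e, g}; each is 2-regular, so G = C_4 ⊔ C_3. The orbit of a under Aut(G) is {a, e, g}, which does not contain b, so G is not vertex-transitive.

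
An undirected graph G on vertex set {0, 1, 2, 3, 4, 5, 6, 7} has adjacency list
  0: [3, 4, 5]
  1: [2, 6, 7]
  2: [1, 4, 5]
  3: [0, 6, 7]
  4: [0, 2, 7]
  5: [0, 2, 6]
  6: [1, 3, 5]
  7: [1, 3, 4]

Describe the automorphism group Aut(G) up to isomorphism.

G is 3-regular and bipartite on 2^3 = 8 vertices with girth 4; it is the hypercube graph Q_3. The symmetry group of the 3-cube is the hyperoctahedral group B_3 = Z_2 ≀ S_3, of order 2^3·3! = 48.

the hyperoctahedral group B_3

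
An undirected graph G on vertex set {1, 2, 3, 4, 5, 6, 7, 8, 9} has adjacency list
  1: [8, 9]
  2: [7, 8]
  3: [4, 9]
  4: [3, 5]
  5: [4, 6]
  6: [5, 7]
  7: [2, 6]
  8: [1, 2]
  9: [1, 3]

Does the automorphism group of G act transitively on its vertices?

Yes

Every vertex has degree 2 and the graph is connected, so G is the 9-cycle C_9. The automorphisms of the 9-cycle are exactly the symmetries of a regular 9-gon: the dihedral group D_9, |D_9| = 18. This group acts transitively on the 9 vertices.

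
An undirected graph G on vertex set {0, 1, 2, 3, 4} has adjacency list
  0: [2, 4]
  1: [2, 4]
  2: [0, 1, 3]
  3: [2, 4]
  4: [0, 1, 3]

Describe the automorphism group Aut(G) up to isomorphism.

S_2 × S_3

The vertices split by degree into {2, 4} (degree 3) and {0, 1, 3} (degree 2); every edge runs between the two parts, so G is the complete bipartite graph K_{2,3}. The parts have unequal sizes, so no automorphism swaps them; each part is permuted independently, giving S_2 × S_3 of order 2!·3! = 12.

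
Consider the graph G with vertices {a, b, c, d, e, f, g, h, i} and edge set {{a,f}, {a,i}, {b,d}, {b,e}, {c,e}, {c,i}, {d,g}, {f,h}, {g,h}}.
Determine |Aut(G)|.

Every vertex has degree 2 and the graph is connected, so G is the 9-cycle C_9. C_9 has 9 rotations and 9 reflections, so Aut(C_9) ≅ D_9 of order 18.

18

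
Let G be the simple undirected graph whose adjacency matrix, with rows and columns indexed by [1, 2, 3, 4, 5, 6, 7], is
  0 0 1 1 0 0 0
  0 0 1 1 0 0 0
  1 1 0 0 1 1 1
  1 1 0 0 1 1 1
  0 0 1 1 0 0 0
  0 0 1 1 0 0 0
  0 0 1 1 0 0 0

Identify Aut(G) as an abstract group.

The vertices split by degree into {3, 4} (degree 5) and {1, 2, 5, 6, 7} (degree 2); every edge runs between the two parts, so G is the complete bipartite graph K_{2,5}. Automorphisms preserve the bipartition setwise (since the parts differ in size) and act as S_5 × S_2 within it; |Aut| = 240.

S_5 × S_2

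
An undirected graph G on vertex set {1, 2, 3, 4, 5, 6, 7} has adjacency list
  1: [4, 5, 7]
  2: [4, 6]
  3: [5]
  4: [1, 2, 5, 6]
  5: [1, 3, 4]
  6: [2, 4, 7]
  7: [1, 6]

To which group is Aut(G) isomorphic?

1

Degrees alone do not determine every vertex (e.g. 1 and 5 both have degree 3), but their neighbour-degree multisets differ: N(1) has degrees [2, 3, 4] while N(5) has degrees [1, 3, 4]. Repeating this refinement separates all vertices, so the only automorphism is the identity.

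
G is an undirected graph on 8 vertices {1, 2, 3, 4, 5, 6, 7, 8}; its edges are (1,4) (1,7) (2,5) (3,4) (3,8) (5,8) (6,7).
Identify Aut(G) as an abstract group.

the cyclic group of order 2

The degree sequence is [2, 1, 2, 2, 2, 1, 2, 2]; the two degree-1 vertices 2 and 6 are the ends of a path, so G = P_8. The only nontrivial automorphism of a path is the end-to-end reflection, so Aut(G) ≅ Z_2.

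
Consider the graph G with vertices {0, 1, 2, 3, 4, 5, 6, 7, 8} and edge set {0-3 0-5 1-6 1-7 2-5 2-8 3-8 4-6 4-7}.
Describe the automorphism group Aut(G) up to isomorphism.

G has two connected components, {0, 2, 3, 5, 8} and {1, 4, 6, 7}; each is 2-regular, so G = C_5 ⊔ C_4. No automorphism exchanges components of different sizes, hence Aut(G) is the direct product D_4 × D_5, order 80.

D_4 × D_5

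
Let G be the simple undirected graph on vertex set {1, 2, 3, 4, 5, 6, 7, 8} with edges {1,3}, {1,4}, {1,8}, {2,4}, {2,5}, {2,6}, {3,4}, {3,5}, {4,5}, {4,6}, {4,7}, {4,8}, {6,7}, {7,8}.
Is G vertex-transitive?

Vertex 4 is the only vertex of degree 7, so every automorphism fixes it; G is not vertex-transitive.

No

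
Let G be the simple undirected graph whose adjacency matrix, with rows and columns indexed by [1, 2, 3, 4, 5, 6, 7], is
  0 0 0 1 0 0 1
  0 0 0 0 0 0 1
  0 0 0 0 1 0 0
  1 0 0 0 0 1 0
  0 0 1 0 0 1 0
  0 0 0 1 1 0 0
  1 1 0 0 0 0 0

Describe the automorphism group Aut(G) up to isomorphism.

the cyclic group of order 2

The degree sequence is [2, 1, 1, 2, 2, 2, 2]; the two degree-1 vertices 2 and 3 are the ends of a path, so G = P_7. A path has exactly one nontrivial symmetry — reversal — giving Aut(G) of order 2.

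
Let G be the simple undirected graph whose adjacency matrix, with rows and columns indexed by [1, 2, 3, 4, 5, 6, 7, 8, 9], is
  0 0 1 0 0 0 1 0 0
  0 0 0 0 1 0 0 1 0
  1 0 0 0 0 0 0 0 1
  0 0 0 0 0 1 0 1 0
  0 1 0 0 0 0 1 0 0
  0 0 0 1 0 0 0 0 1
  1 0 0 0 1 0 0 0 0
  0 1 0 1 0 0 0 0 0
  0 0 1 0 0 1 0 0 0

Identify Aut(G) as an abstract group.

Every vertex has degree 2 and the graph is connected, so G is the 9-cycle C_9. The automorphisms of the 9-cycle are exactly the symmetries of a regular 9-gon: the dihedral group D_9, |D_9| = 18.

the dihedral group of order 18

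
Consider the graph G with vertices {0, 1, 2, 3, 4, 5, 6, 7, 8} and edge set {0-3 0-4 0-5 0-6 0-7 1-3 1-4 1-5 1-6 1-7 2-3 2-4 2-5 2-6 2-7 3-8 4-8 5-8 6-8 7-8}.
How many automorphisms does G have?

The vertices split by degree into {0, 1, 2, 8} (degree 5) and {3, 4, 5, 6, 7} (degree 4); every edge runs between the two parts, so G is the complete bipartite graph K_{4,5}. The parts have unequal sizes, so no automorphism swaps them; each part is permuted independently, giving S_5 × S_4 of order 5!·4! = 2880.

2880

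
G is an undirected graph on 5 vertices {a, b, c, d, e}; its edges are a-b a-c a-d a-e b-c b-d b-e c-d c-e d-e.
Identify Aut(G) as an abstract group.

Every vertex has degree 4, so G is the complete graph K_5. Any permutation of the 5 vertices preserves K_5, so Aut(K_5) = S_5 of order 5! = 120.

the symmetric group on 5 letters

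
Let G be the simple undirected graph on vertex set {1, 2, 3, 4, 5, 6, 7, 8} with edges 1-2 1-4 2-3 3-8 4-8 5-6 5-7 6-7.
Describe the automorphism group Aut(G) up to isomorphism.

G has two connected components, {1, 2, 3, 4, 8} and {5, 6, 7}; each is 2-regular, so G = C_5 ⊔ C_3. No automorphism exchanges components of different sizes, hence Aut(G) is the direct product D_5 × D_3, order 60.

D_5 × D_3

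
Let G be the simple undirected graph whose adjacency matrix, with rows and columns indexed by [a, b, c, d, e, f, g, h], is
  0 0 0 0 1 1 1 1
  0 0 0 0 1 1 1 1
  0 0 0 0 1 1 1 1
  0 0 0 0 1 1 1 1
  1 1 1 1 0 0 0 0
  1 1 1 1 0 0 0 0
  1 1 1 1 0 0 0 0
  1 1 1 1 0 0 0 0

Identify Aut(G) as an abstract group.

(S_4 × S_4) ⋊ Z_2

G is 4-regular and bipartite with parts {a, b, c, d} and {e, f, g, h} (each part is independent and every cross-pair is an edge), so G = K_{4,4}. Each part can be permuted independently (S_4 × S_4) and the two equal-size parts can also be swapped, giving (S_4 × S_4) ⋊ Z_2 of order 2·(4!)² = 1152.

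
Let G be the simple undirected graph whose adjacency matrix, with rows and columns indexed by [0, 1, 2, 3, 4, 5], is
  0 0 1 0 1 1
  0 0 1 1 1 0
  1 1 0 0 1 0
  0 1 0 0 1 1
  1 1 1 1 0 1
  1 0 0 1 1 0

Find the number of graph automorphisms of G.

10

Vertex 4 is the unique vertex of degree 5; the remaining 5 vertices each have degree 3 and induce a cycle, so G is the wheel on 6 vertices with hub 4. With the hub fixed, the remaining symmetry is that of the rim cycle C_5, giving the dihedral group D_5.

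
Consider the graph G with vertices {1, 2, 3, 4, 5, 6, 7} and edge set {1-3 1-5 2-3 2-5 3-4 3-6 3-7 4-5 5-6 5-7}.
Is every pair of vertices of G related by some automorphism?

No

Automorphisms preserve degree, but G has vertices of degree 2 and vertices of degree 5; no automorphism maps one to the other, so G is not vertex-transitive.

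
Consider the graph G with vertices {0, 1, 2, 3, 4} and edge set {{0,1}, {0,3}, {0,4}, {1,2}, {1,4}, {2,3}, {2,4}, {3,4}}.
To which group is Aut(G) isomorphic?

Vertex 4 is the unique vertex of degree 4; the remaining 4 vertices each have degree 3 and induce a cycle, so G is the wheel on 5 vertices with hub 4. Every automorphism fixes the hub and acts on the rim 4-cycle, so Aut(G) ≅ Aut(C_4) = D_4 of order 8.

the dihedral group of order 8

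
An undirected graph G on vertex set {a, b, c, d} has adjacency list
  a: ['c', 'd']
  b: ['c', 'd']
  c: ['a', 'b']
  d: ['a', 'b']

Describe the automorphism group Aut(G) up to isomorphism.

Every vertex has degree 2 and the graph is connected, so G is the 4-cycle C_4. C_4 has 4 rotations and 4 reflections, so Aut(C_4) ≅ D_4 of order 8.

D_4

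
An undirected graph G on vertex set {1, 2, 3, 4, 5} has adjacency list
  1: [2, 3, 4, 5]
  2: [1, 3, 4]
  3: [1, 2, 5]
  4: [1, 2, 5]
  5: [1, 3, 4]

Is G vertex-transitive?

No

Vertex 1 is the only vertex of degree 4, so every automorphism fixes it; G is not vertex-transitive.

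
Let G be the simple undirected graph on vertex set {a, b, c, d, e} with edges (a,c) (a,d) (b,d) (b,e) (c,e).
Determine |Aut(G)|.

Every vertex has degree 2 and the graph is connected, so G is the 5-cycle C_5. C_5 has 5 rotations and 5 reflections, so Aut(C_5) ≅ D_5 of order 10.

10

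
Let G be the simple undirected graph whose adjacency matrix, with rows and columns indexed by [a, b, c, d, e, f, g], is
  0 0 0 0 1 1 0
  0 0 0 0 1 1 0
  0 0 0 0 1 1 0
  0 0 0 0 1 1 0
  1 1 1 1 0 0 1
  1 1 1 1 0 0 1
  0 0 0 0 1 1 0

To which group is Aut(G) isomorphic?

The vertices split by degree into {e, f} (degree 5) and {a, b, c, d, g} (degree 2); every edge runs between the two parts, so G is the complete bipartite graph K_{2,5}. The parts have unequal sizes, so no automorphism swaps them; each part is permuted independently, giving S_2 × S_5 of order 2!·5! = 240.

S_2 × S_5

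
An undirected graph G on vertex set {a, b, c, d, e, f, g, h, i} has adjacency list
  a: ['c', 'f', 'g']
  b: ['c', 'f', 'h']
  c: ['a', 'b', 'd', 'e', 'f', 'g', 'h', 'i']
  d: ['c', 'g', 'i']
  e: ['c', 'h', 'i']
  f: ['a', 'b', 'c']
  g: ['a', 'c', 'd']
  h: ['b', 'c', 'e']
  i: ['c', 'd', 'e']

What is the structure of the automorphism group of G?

the dihedral group of order 16

Vertex c is the unique vertex of degree 8; the remaining 8 vertices each have degree 3 and induce a cycle, so G is the wheel on 9 vertices with hub c. Every automorphism fixes the hub and acts on the rim 8-cycle, so Aut(G) ≅ Aut(C_8) = D_8 of order 16.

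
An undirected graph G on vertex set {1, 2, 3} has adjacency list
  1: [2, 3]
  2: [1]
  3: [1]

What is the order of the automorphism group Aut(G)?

2

The degree sequence is [2, 1, 1]; the two degree-1 vertices 2 and 3 are the ends of a path, so G = P_3. The only nontrivial automorphism of a path is the end-to-end reflection, so Aut(G) ≅ Z_2.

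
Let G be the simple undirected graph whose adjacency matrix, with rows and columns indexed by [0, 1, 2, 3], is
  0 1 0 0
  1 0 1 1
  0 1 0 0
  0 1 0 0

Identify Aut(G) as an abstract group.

the symmetric group on 3 letters

Vertex 1 has degree 3 and every other vertex has degree 1, so G is the star K_{1,3} with centre 1. Any automorphism fixes the centre and permutes the 3 leaves freely, so Aut(G) ≅ S_3 of order 3! = 6.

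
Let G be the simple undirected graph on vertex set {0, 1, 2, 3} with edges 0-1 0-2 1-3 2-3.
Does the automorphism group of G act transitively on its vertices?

G is 2-regular and bipartite on 2^2 = 4 vertices with girth 4; it is the hypercube graph Q_2. Aut(Q_2) consists of the signed permutations of the 2 coordinate axes: 2! permutations times 2^2 sign flips, so |Aut| = 2^2·2! = 8. Under this action every vertex can be carried to every other, so G is vertex-transitive.

Yes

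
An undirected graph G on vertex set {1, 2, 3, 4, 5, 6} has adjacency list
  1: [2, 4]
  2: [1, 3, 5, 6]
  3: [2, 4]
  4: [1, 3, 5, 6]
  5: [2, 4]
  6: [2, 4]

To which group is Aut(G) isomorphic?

S_2 × S_4

The vertices split by degree into {2, 4} (degree 4) and {1, 3, 5, 6} (degree 2); every edge runs between the two parts, so G is the complete bipartite graph K_{2,4}. Automorphisms preserve the bipartition setwise (since the parts differ in size) and act as S_2 × S_4 within it; |Aut| = 48.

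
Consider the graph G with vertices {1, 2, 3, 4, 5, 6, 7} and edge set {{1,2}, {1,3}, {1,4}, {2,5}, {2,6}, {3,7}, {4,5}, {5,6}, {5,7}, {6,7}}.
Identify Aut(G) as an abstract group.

the trivial group

The degree sequence is [3, 3, 2, 2, 4, 3, 3]. Checking the degree-preserving permutations of the vertex set shows that none except the identity preserves every edge, so Aut(G) is trivial.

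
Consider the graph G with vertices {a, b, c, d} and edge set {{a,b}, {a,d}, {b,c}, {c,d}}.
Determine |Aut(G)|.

G is 2-regular and bipartite on 2^2 = 4 vertices with girth 4; it is the hypercube graph Q_2. The symmetry group of the 2-cube is the hyperoctahedral group B_2 = Z_2 ≀ S_2, of order 2^2·2! = 8.

8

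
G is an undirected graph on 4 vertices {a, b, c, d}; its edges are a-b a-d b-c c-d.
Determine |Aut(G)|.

8

G is 2-regular and bipartite on 2^2 = 4 vertices with girth 4; it is the hypercube graph Q_2. Aut(Q_2) consists of the signed permutations of the 2 coordinate axes: 2! permutations times 2^2 sign flips, so |Aut| = 2^2·2! = 8.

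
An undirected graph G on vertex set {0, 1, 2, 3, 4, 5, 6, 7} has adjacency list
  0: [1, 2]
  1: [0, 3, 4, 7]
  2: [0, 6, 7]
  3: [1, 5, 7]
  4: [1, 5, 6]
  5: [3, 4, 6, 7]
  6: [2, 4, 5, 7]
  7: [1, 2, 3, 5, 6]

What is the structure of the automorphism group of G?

The degree sequence is [2, 4, 3, 3, 3, 4, 4, 5]. Checking the degree-preserving permutations of the vertex set shows that none except the identity preserves every edge, so Aut(G) is trivial.

the trivial group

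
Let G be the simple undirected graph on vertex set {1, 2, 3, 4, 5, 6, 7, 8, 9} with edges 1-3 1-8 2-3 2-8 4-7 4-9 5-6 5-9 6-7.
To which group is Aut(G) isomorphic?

D_4 × D_5

G has two connected components, {4, 5, 6, 7, 9} and {1, 2, 3, 8}; each is 2-regular, so G = C_5 ⊔ C_4. The components are non-isomorphic (different sizes), so Aut(G) = Aut(C_4) × Aut(C_5) = D_4 × D_5 of order 8·10 = 80.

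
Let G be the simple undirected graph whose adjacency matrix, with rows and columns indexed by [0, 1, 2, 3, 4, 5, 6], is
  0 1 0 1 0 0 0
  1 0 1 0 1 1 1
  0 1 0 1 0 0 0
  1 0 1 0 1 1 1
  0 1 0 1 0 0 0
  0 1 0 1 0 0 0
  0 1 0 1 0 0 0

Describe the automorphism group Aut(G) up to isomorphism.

The vertices split by degree into {1, 3} (degree 5) and {0, 2, 4, 5, 6} (degree 2); every edge runs between the two parts, so G is the complete bipartite graph K_{2,5}. Automorphisms preserve the bipartition setwise (since the parts differ in size) and act as S_5 × S_2 within it; |Aut| = 240.

S_5 × S_2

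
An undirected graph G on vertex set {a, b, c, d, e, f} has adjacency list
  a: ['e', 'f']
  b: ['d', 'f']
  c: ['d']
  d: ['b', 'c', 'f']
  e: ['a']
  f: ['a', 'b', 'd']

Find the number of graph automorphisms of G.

1

Degrees alone do not determine every vertex (e.g. a and b both have degree 2), but their neighbour-degree multisets differ: N(a) has degrees [1, 3] while N(b) has degrees [3, 3]. Repeating this refinement separates all vertices, so the only automorphism is the identity.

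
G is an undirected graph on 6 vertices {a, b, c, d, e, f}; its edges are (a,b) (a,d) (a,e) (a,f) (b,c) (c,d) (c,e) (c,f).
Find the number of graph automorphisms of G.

48

The vertices split by degree into {a, c} (degree 4) and {b, d, e, f} (degree 2); every edge runs between the two parts, so G is the complete bipartite graph K_{2,4}. Automorphisms preserve the bipartition setwise (since the parts differ in size) and act as S_4 × S_2 within it; |Aut| = 48.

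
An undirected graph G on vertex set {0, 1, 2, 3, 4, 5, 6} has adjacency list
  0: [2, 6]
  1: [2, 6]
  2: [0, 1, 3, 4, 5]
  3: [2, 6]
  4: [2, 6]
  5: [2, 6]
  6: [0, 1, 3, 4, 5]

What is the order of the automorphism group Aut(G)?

240

The vertices split by degree into {2, 6} (degree 5) and {0, 1, 3, 4, 5} (degree 2); every edge runs between the two parts, so G is the complete bipartite graph K_{2,5}. The parts have unequal sizes, so no automorphism swaps them; each part is permuted independently, giving S_2 × S_5 of order 2!·5! = 240.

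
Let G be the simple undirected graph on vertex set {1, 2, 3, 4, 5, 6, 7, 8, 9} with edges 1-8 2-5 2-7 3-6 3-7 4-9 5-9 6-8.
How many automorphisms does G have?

The degree sequence is [1, 2, 2, 1, 2, 2, 2, 2, 2]; the two degree-1 vertices 1 and 4 are the ends of a path, so G = P_9. A path has exactly one nontrivial symmetry — reversal — giving Aut(G) of order 2.

2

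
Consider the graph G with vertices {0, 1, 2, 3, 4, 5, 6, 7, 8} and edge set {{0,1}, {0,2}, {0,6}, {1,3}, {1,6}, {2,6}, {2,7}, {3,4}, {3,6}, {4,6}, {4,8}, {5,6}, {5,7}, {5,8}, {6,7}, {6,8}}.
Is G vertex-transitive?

Vertex 6 is the only vertex of degree 8, so every automorphism fixes it; G is not vertex-transitive.

No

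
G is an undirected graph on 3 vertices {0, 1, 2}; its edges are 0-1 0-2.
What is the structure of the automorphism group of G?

The degree sequence is [2, 1, 1]; the two degree-1 vertices 1 and 2 are the ends of a path, so G = P_3. A path has exactly one nontrivial symmetry — reversal — giving Aut(G) of order 2.

the cyclic group of order 2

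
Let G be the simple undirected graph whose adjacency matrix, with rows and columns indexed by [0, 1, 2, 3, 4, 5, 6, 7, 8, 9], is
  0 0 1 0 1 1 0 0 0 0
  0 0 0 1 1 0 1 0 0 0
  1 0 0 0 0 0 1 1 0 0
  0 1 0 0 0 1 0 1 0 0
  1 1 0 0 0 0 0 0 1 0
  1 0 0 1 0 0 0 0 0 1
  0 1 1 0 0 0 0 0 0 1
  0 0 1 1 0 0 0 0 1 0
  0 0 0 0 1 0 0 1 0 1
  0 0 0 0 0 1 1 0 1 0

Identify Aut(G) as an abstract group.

S_5

G is 3-regular on 10 vertices with no triangles and no 4-cycles (girth 5): this is the Petersen graph. Viewing the Petersen graph as the Kneser graph K(5,2) — vertices are 2-subsets of {1,…,5}, edges join disjoint pairs — its automorphisms are exactly the permutations of the 5-element set, so Aut ≅ S_5 of order 120.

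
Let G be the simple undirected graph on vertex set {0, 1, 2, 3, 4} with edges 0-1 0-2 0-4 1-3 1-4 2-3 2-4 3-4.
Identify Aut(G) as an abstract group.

Vertex 4 is the unique vertex of degree 4; the remaining 4 vertices each have degree 3 and induce a cycle, so G is the wheel on 5 vertices with hub 4. Every automorphism fixes the hub and acts on the rim 4-cycle, so Aut(G) ≅ Aut(C_4) = D_4 of order 8.

the dihedral group of order 8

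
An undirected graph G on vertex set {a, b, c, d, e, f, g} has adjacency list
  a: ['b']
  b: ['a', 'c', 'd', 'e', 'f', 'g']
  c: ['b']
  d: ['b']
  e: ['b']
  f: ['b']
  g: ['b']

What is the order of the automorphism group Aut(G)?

720

Vertex b has degree 6 and every other vertex has degree 1, so G is the star K_{1,6} with centre b. Any automorphism fixes the centre and permutes the 6 leaves freely, so Aut(G) ≅ S_6 of order 6! = 720.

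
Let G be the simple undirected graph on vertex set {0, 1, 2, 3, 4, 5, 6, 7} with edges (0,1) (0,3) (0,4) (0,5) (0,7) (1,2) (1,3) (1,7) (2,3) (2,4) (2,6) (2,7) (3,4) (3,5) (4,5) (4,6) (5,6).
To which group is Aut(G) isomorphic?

1

The degree sequence is [5, 4, 5, 5, 5, 4, 3, 3]. Checking the degree-preserving permutations of the vertex set shows that none except the identity preserves every edge, so Aut(G) is trivial.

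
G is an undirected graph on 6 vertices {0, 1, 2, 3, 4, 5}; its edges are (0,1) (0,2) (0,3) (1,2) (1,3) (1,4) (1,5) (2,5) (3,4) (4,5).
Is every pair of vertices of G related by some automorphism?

Vertex 1 is the only vertex of degree 5, so every automorphism fixes it; G is not vertex-transitive.

No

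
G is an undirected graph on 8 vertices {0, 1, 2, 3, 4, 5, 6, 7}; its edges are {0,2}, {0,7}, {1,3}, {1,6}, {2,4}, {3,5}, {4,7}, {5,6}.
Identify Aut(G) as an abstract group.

G has two connected components, {0, 2, 4, 7} and {1, 3, 5, 6}; each is 2-regular, so G = C_4 ⊔ C_4. With two isomorphic components, Aut(G) = Aut(C_4) ≀ S_2 = (D_4 × D_4) ⋊ Z_2: permute each cycle by D_4, then optionally swap the two cycles. Order 2·(2·4)² = 128.

(D_4 × D_4) ⋊ Z_2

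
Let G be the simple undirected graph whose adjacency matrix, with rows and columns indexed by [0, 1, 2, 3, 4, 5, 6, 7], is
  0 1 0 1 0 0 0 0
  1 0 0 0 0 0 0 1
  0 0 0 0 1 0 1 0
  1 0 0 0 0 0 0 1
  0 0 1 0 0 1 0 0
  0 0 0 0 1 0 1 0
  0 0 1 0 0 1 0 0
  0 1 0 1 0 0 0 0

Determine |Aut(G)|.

128

G has two connected components, {0, 1, 3, 7} and {2, 4, 5, 6}; each is 2-regular, so G = C_4 ⊔ C_4. Aut of a disjoint union of two copies of C_4 is the wreath product D_4 ≀ Z_2, of order 2·8² = 128.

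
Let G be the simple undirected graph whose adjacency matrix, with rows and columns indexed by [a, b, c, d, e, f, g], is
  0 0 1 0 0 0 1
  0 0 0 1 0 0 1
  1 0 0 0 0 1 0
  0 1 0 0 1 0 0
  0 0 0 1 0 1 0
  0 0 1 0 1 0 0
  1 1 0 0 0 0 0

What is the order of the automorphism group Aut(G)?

14

G is 2-regular and connected on 7 vertices, i.e. the cycle C_7. C_7 has 7 rotations and 7 reflections, so Aut(C_7) ≅ D_7 of order 14.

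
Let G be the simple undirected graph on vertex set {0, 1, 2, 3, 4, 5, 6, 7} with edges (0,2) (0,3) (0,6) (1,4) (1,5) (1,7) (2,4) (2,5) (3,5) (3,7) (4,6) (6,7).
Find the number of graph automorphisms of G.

G is 3-regular and bipartite on 2^3 = 8 vertices with girth 4; it is the hypercube graph Q_3. The symmetry group of the 3-cube is the hyperoctahedral group B_3 = Z_2 ≀ S_3, of order 2^3·3! = 48.

48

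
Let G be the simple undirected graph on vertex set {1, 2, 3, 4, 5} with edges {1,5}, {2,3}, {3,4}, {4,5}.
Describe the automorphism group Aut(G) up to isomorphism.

The degree sequence is [1, 1, 2, 2, 2]; the two degree-1 vertices 1 and 2 are the ends of a path, so G = P_5. A path has exactly one nontrivial symmetry — reversal — giving Aut(G) of order 2.

Z_2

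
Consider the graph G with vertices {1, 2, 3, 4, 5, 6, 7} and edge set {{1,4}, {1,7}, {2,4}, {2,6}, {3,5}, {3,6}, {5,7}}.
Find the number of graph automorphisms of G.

14

G is 2-regular and connected on 7 vertices, i.e. the cycle C_7. C_7 has 7 rotations and 7 reflections, so Aut(C_7) ≅ D_7 of order 14.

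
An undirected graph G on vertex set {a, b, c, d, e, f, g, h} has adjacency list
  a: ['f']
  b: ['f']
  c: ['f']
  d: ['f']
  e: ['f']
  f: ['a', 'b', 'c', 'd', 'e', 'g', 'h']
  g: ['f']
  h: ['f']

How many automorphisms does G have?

Vertex f has degree 7 and every other vertex has degree 1, so G is the star K_{1,7} with centre f. The 7 leaves are pairwise interchangeable while the centre is fixed, giving Aut(G) = S_7.

5040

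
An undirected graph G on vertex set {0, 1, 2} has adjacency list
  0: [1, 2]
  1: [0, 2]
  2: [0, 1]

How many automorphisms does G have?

6

Every vertex has degree 2, so G is the complete graph K_3. Any permutation of the 3 vertices preserves K_3, so Aut(K_3) = S_3 of order 3! = 6.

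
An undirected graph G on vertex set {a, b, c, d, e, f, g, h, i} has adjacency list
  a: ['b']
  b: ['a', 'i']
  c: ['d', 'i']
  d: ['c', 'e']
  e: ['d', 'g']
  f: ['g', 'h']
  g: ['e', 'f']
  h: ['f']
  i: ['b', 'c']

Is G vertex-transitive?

No

Automorphisms preserve degree, but G has vertices of degree 1 and vertices of degree 2; no automorphism maps one to the other, so G is not vertex-transitive.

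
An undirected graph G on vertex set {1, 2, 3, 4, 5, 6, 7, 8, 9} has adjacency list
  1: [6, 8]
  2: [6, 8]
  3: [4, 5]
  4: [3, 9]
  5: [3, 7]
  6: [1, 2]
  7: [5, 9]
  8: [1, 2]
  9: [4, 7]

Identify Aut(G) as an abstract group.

D_5 × D_4

G has two connected components, {3, 4, 5, 7, 9} and {1, 2, 6, 8}; each is 2-regular, so G = C_5 ⊔ C_4. The components are non-isomorphic (different sizes), so Aut(G) = Aut(C_5) × Aut(C_4) = D_5 × D_4 of order 10·8 = 80.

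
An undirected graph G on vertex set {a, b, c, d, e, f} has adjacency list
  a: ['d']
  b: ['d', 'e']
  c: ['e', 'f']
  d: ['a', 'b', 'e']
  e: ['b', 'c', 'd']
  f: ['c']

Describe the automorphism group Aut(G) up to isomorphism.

1

Degrees alone do not determine every vertex (e.g. a and f both have degree 1), but their neighbour-degree multisets differ: N(a) has degrees [3] while N(f) has degrees [2]. Repeating this refinement separates all vertices, so the only automorphism is the identity.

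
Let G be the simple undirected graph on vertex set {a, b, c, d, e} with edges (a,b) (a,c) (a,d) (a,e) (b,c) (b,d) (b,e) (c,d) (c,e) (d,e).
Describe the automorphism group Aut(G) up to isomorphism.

All 5 vertices are pairwise adjacent: G = K_5. Every bijection on the vertex set is an automorphism of K_5; hence Aut(K_5) ≅ S_5, order 120.

the symmetric group on 5 letters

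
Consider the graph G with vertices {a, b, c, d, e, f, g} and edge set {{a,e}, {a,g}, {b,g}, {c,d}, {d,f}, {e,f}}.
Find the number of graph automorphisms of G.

2

The degree sequence is [2, 1, 1, 2, 2, 2, 2]; the two degree-1 vertices b and c are the ends of a path, so G = P_7. A path has exactly one nontrivial symmetry — reversal — giving Aut(G) of order 2.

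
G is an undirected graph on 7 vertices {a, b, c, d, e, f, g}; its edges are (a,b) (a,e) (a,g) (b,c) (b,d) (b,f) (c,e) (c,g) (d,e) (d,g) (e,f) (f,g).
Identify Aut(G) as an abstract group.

The vertices split by degree into {b, e, g} (degree 4) and {a, c, d, f} (degree 3); every edge runs between the two parts, so G is the complete bipartite graph K_{3,4}. Automorphisms preserve the bipartition setwise (since the parts differ in size) and act as S_4 × S_3 within it; |Aut| = 144.

S_4 × S_3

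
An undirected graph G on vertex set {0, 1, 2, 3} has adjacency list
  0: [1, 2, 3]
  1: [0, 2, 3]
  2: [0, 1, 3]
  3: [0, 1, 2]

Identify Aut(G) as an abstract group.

All 4 vertices are pairwise adjacent: G = K_4. Every bijection on the vertex set is an automorphism of K_4; hence Aut(K_4) ≅ S_4, order 24.

the symmetric group on 4 letters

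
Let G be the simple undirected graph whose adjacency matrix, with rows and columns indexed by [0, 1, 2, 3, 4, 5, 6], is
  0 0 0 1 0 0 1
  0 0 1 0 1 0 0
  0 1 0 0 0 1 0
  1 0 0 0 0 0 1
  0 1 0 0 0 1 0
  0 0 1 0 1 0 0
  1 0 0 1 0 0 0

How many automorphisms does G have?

G has two connected components, {1, 2, 4, 5} and {0, 3, 6}; each is 2-regular, so G = C_4 ⊔ C_3. No automorphism exchanges components of different sizes, hence Aut(G) is the direct product D_4 × D_3, order 48.

48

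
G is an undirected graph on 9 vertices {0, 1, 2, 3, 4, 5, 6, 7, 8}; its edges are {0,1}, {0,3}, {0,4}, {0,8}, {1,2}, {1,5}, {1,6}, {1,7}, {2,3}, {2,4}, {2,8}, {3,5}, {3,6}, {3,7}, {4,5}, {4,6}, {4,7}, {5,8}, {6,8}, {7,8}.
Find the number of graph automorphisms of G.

2880

The vertices split by degree into {1, 3, 4, 8} (degree 5) and {0, 2, 5, 6, 7} (degree 4); every edge runs between the two parts, so G is the complete bipartite graph K_{4,5}. The parts have unequal sizes, so no automorphism swaps them; each part is permuted independently, giving S_4 × S_5 of order 4!·5! = 2880.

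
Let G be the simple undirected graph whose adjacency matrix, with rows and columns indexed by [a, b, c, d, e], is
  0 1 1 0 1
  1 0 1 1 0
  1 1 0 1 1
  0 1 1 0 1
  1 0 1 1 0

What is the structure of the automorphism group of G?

Vertex c is the unique vertex of degree 4; the remaining 4 vertices each have degree 3 and induce a cycle, so G is the wheel on 5 vertices with hub c. With the hub fixed, the remaining symmetry is that of the rim cycle C_4, giving the dihedral group D_4.

D_4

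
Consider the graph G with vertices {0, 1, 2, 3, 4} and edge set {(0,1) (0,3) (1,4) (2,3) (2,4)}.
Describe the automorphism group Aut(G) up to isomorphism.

the dihedral group of order 10

G is 2-regular and connected on 5 vertices, i.e. the cycle C_5. The automorphisms of the 5-cycle are exactly the symmetries of a regular 5-gon: the dihedral group D_5, |D_5| = 10.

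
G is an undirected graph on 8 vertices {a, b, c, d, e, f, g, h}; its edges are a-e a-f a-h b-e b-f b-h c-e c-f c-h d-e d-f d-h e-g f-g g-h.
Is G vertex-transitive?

Automorphisms preserve degree, but G has vertices of degree 3 and vertices of degree 5; no automorphism maps one to the other, so G is not vertex-transitive.

No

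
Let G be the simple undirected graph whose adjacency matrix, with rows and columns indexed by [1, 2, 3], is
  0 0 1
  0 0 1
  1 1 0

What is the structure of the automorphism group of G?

The degree sequence is [1, 1, 2]; the two degree-1 vertices 1 and 2 are the ends of a path, so G = P_3. A path has exactly one nontrivial symmetry — reversal — giving Aut(G) of order 2.

the cyclic group of order 2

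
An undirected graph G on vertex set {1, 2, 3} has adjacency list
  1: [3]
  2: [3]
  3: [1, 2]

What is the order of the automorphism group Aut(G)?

2

The degree sequence is [1, 1, 2]; the two degree-1 vertices 1 and 2 are the ends of a path, so G = P_3. The only nontrivial automorphism of a path is the end-to-end reflection, so Aut(G) ≅ Z_2.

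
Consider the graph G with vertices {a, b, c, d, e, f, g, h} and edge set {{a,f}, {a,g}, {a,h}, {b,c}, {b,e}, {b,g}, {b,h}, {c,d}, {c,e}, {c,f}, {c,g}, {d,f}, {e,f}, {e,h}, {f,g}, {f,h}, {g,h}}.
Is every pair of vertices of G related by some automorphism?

No

Vertex a is the only vertex of degree 3, so every automorphism fixes it; G is not vertex-transitive.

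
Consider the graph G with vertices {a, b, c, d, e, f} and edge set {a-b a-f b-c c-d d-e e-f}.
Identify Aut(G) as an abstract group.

Every vertex has degree 2 and the graph is connected, so G is the 6-cycle C_6. C_6 has 6 rotations and 6 reflections, so Aut(C_6) ≅ D_6 of order 12.

D_6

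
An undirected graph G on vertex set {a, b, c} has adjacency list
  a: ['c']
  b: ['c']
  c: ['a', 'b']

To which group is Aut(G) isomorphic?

Z_2

The degree sequence is [1, 1, 2]; the two degree-1 vertices a and b are the ends of a path, so G = P_3. The only nontrivial automorphism of a path is the end-to-end reflection, so Aut(G) ≅ Z_2.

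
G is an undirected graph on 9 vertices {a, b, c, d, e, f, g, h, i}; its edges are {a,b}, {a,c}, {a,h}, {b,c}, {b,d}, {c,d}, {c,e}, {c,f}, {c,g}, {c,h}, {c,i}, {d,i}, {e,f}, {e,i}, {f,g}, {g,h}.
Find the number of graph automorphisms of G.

Vertex c is the unique vertex of degree 8; the remaining 8 vertices each have degree 3 and induce a cycle, so G is the wheel on 9 vertices with hub c. With the hub fixed, the remaining symmetry is that of the rim cycle C_8, giving the dihedral group D_8.

16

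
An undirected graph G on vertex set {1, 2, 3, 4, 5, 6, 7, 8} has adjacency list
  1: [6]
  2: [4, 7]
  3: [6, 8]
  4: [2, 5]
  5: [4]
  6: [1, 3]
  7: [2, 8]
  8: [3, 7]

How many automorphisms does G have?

2

The degree sequence is [1, 2, 2, 2, 1, 2, 2, 2]; the two degree-1 vertices 1 and 5 are the ends of a path, so G = P_8. A path has exactly one nontrivial symmetry — reversal — giving Aut(G) of order 2.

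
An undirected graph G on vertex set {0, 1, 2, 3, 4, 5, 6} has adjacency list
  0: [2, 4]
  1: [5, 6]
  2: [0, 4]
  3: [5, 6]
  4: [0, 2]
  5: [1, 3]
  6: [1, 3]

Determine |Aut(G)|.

48

G has two connected components, {1, 3, 5, 6} and {0, 2, 4}; each is 2-regular, so G = C_4 ⊔ C_3. No automorphism exchanges components of different sizes, hence Aut(G) is the direct product D_4 × D_3, order 48.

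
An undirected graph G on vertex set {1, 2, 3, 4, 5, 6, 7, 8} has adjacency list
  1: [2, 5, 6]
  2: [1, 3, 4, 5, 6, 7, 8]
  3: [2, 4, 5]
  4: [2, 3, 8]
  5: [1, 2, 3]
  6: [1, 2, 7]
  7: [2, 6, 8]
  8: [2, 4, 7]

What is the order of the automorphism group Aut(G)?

Vertex 2 is the unique vertex of degree 7; the remaining 7 vertices each have degree 3 and induce a cycle, so G is the wheel on 8 vertices with hub 2. With the hub fixed, the remaining symmetry is that of the rim cycle C_7, giving the dihedral group D_7.

14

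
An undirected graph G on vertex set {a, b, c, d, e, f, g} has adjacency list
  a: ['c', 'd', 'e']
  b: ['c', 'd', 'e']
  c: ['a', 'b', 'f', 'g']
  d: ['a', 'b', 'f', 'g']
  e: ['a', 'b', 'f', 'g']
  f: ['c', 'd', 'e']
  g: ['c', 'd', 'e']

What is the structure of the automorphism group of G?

S_3 × S_4

The vertices split by degree into {c, d, e} (degree 4) and {a, b, f, g} (degree 3); every edge runs between the two parts, so G is the complete bipartite graph K_{3,4}. Automorphisms preserve the bipartition setwise (since the parts differ in size) and act as S_3 × S_4 within it; |Aut| = 144.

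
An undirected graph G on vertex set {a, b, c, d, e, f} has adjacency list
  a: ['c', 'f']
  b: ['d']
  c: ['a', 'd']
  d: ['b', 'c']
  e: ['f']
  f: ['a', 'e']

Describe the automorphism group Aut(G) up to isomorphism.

C_2

The degree sequence is [2, 1, 2, 2, 1, 2]; the two degree-1 vertices b and e are the ends of a path, so G = P_6. A path has exactly one nontrivial symmetry — reversal — giving Aut(G) of order 2.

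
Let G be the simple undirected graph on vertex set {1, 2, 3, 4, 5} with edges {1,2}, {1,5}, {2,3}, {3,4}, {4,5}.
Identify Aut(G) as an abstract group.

D_5

G is 2-regular and connected on 5 vertices, i.e. the cycle C_5. C_5 has 5 rotations and 5 reflections, so Aut(C_5) ≅ D_5 of order 10.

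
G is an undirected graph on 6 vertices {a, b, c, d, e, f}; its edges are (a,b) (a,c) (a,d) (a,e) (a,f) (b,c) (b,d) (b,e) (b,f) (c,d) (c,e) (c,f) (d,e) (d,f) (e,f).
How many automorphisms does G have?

720

Every vertex has degree 5, so G is the complete graph K_6. Every bijection on the vertex set is an automorphism of K_6; hence Aut(K_6) ≅ S_6, order 720.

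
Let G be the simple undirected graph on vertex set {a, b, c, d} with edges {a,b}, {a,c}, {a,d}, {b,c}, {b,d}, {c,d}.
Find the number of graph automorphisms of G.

All 4 vertices are pairwise adjacent: G = K_4. Every bijection on the vertex set is an automorphism of K_4; hence Aut(K_4) ≅ S_4, order 24.

24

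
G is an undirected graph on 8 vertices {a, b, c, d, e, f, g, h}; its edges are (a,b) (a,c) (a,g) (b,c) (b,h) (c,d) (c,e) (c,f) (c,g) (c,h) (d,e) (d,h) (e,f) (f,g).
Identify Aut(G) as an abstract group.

D_7

Vertex c is the unique vertex of degree 7; the remaining 7 vertices each have degree 3 and induce a cycle, so G is the wheel on 8 vertices with hub c. Every automorphism fixes the hub and acts on the rim 7-cycle, so Aut(G) ≅ Aut(C_7) = D_7 of order 14.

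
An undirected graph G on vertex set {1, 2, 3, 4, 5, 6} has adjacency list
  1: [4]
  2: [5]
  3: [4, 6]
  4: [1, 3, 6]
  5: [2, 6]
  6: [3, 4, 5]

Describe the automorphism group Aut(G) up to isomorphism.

the trivial group

Degrees alone do not determine every vertex (e.g. 1 and 2 both have degree 1), but their neighbour-degree multisets differ: N(1) has degrees [3] while N(2) has degrees [2]. Repeating this refinement separates all vertices, so the only automorphism is the identity.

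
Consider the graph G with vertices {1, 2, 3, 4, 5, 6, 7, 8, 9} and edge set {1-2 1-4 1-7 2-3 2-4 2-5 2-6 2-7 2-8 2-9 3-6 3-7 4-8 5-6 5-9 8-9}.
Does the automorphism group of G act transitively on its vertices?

No

Vertex 2 is the only vertex of degree 8, so every automorphism fixes it; G is not vertex-transitive.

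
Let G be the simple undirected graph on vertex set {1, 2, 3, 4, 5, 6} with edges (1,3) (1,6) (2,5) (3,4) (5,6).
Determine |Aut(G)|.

The degree sequence is [2, 1, 2, 1, 2, 2]; the two degree-1 vertices 2 and 4 are the ends of a path, so G = P_6. A path has exactly one nontrivial symmetry — reversal — giving Aut(G) of order 2.

2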